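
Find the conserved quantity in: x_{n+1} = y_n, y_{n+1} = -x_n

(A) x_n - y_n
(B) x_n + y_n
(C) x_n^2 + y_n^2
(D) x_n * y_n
C

For the recurrence x_{n+1} = y_n, y_{n+1} = -x_n:

x_{n+1}^2 + y_{n+1}^2 = y_n^2 + (-x_n)^2 = x_n^2 + y_n^2
The sum of squares is conserved (like energy in a harmonic oscillator).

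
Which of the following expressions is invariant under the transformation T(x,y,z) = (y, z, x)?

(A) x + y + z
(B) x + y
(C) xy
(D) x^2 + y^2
A

Apply T(x,y,z) = (y, z, x) to each option, i.e. replace (x, y, z) by the transformed coordinates.
Substitute the transformed coordinates into each option and compare with the original:
(A) x + y + z  ->  (y) + (z) + (x) = x + y + z   [equals x + y + z: invariant]
(B) x + y  ->  (y) + (z) = y + z   [differs from x + y: not invariant]
(C) xy  ->  (y)(z) = yz   [differs from xy: not invariant]
(D) x^2 + y^2  ->  (y)^2 + (z)^2 = y^2 + z^2   [differs from x^2 + y^2: not invariant]

Only option (A), x + y + z, is unchanged by the transformation.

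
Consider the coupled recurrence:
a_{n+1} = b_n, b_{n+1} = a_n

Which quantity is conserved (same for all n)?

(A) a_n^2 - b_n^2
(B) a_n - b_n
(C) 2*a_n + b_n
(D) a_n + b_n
D

Replace a_n by a_{n+1} = b_n and b_n by b_{n+1} = a_n in each option and simplify:
(A) a_n^2 - b_n^2  ->  (b_n)^2 - (a_n)^2 = -a_n^2 + b_n^2   [not conserved]
(B) a_n - b_n  ->  (b_n) - (a_n) = -a_n + b_n   [not conserved]
(C) 2*a_n + b_n  ->  2*(b_n) + (a_n) = a_n + 2*b_n   [not conserved]
(D) a_n + b_n  ->  (b_n) + (a_n) = a_n + b_n   [conserved]

Only (D) a_n + b_n returns to itself after one step, so it is the conserved quantity.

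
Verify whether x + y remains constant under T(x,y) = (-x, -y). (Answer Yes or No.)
No

Substitute T(x,y) = (-x, -y) into the expression and compare with the original.

Original: x + y
After applying T: (-x) + (-y) = -x - y

This differs from the original x + y (difference: -2x - 2y), so the expression is NOT invariant.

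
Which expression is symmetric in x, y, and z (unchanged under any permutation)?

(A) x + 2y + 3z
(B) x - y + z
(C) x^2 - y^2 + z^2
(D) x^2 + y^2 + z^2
D

A symmetric expression is unchanged when the variables are permuted; here the transformation to test is the swap (x, y) -> (y, x).
A symmetric expression must survive every permutation; the single swap x <-> y already eliminates the distractors, and the keyed expression is also unchanged by x <-> z and y <-> z (each variable enters it in exactly the same way).
Substitute the transformed coordinates into each option and compare with the original:
(A) x + 2y + 3z  ->  (y) + 2(x) + 3z = 2x + y + 3z   [differs from x + 2y + 3z: not invariant]
(B) x - y + z  ->  (y) - (x) + z = -x + y + z   [differs from x - y + z: not invariant]
(C) x^2 - y^2 + z^2  ->  (y)^2 - (x)^2 + z^2 = -x^2 + y^2 + z^2   [differs from x^2 - y^2 + z^2: not invariant]
(D) x^2 + y^2 + z^2  ->  (y)^2 + (x)^2 + z^2 = x^2 + y^2 + z^2   [equals x^2 + y^2 + z^2: invariant]

Only option (D), x^2 + y^2 + z^2, is unchanged by the transformation.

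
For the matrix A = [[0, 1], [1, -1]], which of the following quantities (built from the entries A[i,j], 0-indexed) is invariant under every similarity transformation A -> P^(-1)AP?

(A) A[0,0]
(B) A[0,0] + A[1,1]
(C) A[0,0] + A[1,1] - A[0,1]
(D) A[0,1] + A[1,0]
B

A[0,0] + A[1,1] is the trace of A. By the cyclic property of the trace, tr(P^(-1)AP) = tr(APP^(-1)) = tr(A), so it is the same for every matrix similar to A.

The other combinations are not similarity invariants. For example, take P = [[1, 2], [0, 1]] (det P = 1), so P^(-1) = [[1, -2], [0, 1]] and
B = P^(-1)AP = [[-2, -1], [1, 1]].
Evaluating each option on A and on B:
(A) A[0,0]: 0 for A, -2 for B -> changes
(B) A[0,0] + A[1,1]: -1 for A, -1 for B -> unchanged
(C) A[0,0] + A[1,1] - A[0,1]: -2 for A, 0 for B -> changes
(D) A[0,1] + A[1,0]: 2 for A, 0 for B -> changes

Only (B) A[0,0] + A[1,1] = -1 survives (and it does so for every P, not just this one), so it is the invariant.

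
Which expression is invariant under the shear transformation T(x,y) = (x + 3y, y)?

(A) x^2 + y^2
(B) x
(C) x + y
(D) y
D

Under the shear T(x,y) = (x + 3y, y):
Substitute the transformed coordinates into each option and compare with the original:
(A) x^2 + y^2  ->  (x + 3y)^2 + (y)^2 = x^2 + 6xy + 10y^2   [differs from x^2 + y^2: not invariant]
(B) x  ->  (x + 3y) = x + 3y   [differs from x: not invariant]
(C) x + y  ->  (x + 3y) + (y) = x + 4y   [differs from x + y: not invariant]
(D) y  ->  (y) = y   [equals y: invariant]

Only option (D), y, is unchanged by the transformation.
A horizontal shear moves points parallel to the x-axis, so the y-coordinate (and any function of y alone) is unchanged.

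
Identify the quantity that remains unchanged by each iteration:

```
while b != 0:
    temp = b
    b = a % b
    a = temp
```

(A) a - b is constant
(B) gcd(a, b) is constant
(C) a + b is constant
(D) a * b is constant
B

A loop invariant must hold before the first iteration and be re-established by every execution of the body.

(B) gcd(a, b) is constant: One iteration replaces (a, b) by (b, a mod b). Since a mod b = a - q*b for an integer q, any common divisor of a and b divides b and a mod b, and conversely; hence gcd(b, a mod b) = gcd(a, b). For instance (17, 8) -> (8, 1) keeps gcd = 1. At exit b = 0 and a = gcd of the original inputs.

The other options fail:
(A) a - b is constant: e.g. (a, b) = (17, 8) -> (8, 1): the difference goes from 9 to 7.
(C) a + b is constant: e.g. (a, b) = (17, 8) -> (8, 1): the sum goes from 25 to 9.
(D) a * b is constant: e.g. (a, b) = (17, 8) -> (8, 1): the product goes from 136 to 8.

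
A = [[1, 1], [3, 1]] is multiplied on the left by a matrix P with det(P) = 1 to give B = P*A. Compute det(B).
-2

By the multiplicative property of determinants, det(B) = det(P*A) = det(P) * det(A) = det(A),
so the determinant is invariant under multiplication by any determinant-1 matrix; we just need det(A).

det(A) = (1)(1) - (1)(3) = 1 - 3 = -2

Therefore det(B) = 1 * (-2) = -2.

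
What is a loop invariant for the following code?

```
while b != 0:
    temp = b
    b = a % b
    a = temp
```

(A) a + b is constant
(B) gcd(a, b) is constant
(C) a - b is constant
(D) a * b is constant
B

A loop invariant must hold before the first iteration and be re-established by every execution of the body.

(B) gcd(a, b) is constant: One iteration replaces (a, b) by (b, a mod b). Since a mod b = a - q*b for an integer q, any common divisor of a and b divides b and a mod b, and conversely; hence gcd(b, a mod b) = gcd(a, b). For instance (27, 10) -> (10, 7) keeps gcd = 1. At exit b = 0 and a = gcd of the original inputs.

The other options fail:
(A) a + b is constant: e.g. (a, b) = (27, 10) -> (10, 7): the sum goes from 37 to 17.
(C) a - b is constant: e.g. (a, b) = (27, 10) -> (10, 7): the difference goes from 17 to 3.
(D) a * b is constant: e.g. (a, b) = (27, 10) -> (10, 7): the product goes from 270 to 70.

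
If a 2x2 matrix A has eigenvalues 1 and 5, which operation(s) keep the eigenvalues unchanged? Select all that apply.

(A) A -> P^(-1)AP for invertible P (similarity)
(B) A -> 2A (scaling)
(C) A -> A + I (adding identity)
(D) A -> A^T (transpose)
A and D

Eigenvalues are preserved by:
1. Similarity transformations: A -> P^(-1)AP (same characteristic polynomial)
2. Transpose: A^T has the same eigenvalues as A

Eigenvalues are NOT preserved by:
- Adding identity: eigenvalues become 1+1, 5+1
- Scaling: eigenvalues become 2, 10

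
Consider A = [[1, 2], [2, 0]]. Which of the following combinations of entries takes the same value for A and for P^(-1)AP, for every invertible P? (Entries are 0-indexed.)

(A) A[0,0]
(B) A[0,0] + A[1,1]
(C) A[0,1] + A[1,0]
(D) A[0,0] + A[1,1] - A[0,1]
B

A[0,0] + A[1,1] is the trace of A. By the cyclic property of the trace, tr(P^(-1)AP) = tr(APP^(-1)) = tr(A), so it is the same for every matrix similar to A.

The other combinations are not similarity invariants. For example, take P = [[1, -1], [0, 1]] (det P = 1), so P^(-1) = [[1, 1], [0, 1]] and
B = P^(-1)AP = [[3, -1], [2, -2]].
Evaluating each option on A and on B:
(A) A[0,0]: 1 for A, 3 for B -> changes
(B) A[0,0] + A[1,1]: 1 for A, 1 for B -> unchanged
(C) A[0,1] + A[1,0]: 4 for A, 1 for B -> changes
(D) A[0,0] + A[1,1] - A[0,1]: -1 for A, 2 for B -> changes

Only (B) A[0,0] + A[1,1] = 1 survives (and it does so for every P, not just this one), so it is the invariant.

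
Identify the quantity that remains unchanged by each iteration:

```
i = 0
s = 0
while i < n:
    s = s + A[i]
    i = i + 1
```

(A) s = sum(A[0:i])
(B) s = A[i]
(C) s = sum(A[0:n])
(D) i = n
A

A loop invariant must hold before the first iteration and be re-established by every execution of the body.

(A) s = sum(A[0:i]): Initially i = 0 and s = 0 = sum of the empty slice A[0:0]. If s = sum(A[0:i]) holds at the top of an iteration, the body sets s to sum(A[0:i]) + A[i] = sum(A[0:i+1]) and then i to i+1, so s = sum(A[0:i]) holds again. At exit i = n, giving s = sum(A[0:n]).

The other options fail:
(B) s = A[i]: after the first iteration s = A[0] but i = 1, so s = A[i] compares s with the wrong element (and fails in general).
(C) s = sum(A[0:n]): false before the loop (s = 0, not the full sum) -- it only becomes true at exit.
(D) i = n: false initially (i = 0); it is the exit condition, not an invariant.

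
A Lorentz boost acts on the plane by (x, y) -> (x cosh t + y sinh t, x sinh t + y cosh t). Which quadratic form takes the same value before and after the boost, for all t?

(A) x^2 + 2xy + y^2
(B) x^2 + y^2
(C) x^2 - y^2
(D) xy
C

Write x' = x cosh t + y sinh t, y' = x sinh t + y cosh t and substitute into each option:
(A) x^2 + 2xy + y^2: (x' + y')^2 with x' + y' = (x + y)(cosh t + sinh t) = (x + y)e^t, so it becomes (x + y)^2 e^(2t)   [not invariant for t != 0]
(B) x^2 + y^2: (x cosh t + y sinh t)^2 + (x sinh t + y cosh t)^2 = (x^2 + y^2)(cosh^2 t + sinh^2 t) + 4xy sinh t cosh t = (x^2 + y^2) cosh 2t + 2xy sinh 2t   [not invariant for t != 0]
(C) x^2 - y^2: (x cosh t + y sinh t)^2 - (x sinh t + y cosh t)^2 = x^2(cosh^2 t - sinh^2 t) + 2xy(cosh t sinh t - sinh t cosh t) + y^2(sinh^2 t - cosh^2 t) = x^2 - y^2   [invariant, using cosh^2 t - sinh^2 t = 1]
(D) xy: (x cosh t + y sinh t)(x sinh t + y cosh t) = xy(cosh^2 t + sinh^2 t) + (x^2 + y^2) sinh t cosh t = xy cosh 2t + (x^2 + y^2)(sinh 2t)/2   [not invariant for t != 0]

Only (C) x^2 - y^2 is unchanged; it is the Minkowski form preserved by Lorentz boosts, just as x^2 + y^2 is preserved by ordinary rotations.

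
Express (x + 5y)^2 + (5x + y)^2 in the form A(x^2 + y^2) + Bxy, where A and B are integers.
26(x^2 + y^2) + 20xy

Expanding: (x + 5y)^2 = x^2 + 10xy + 25y^2
(5x + y)^2 = 25x^2 + 10xy + y^2
Sum = (1+25)(x^2+y^2) + 20xy = 26(x^2 + y^2) + 20xy
This is symmetric in x and y.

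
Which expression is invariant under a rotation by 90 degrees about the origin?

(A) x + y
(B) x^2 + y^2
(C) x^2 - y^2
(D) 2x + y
B

A rotation by 90 degrees sends (x, y) to (-y, x).
Substitute the transformed coordinates into each option and compare with the original:
(A) x + y  ->  (-y) + (x) = x - y   [differs from x + y: not invariant]
(B) x^2 + y^2  ->  (-y)^2 + (x)^2 = x^2 + y^2   [equals x^2 + y^2: invariant]
(C) x^2 - y^2  ->  (-y)^2 - (x)^2 = -x^2 + y^2   [differs from x^2 - y^2: not invariant]
(D) 2x + y  ->  2(-y) + (x) = x - 2y   [differs from 2x + y: not invariant]

Only option (B), x^2 + y^2, is unchanged by the transformation.
Geometrically, x^2 + y^2 is the squared distance from the origin, which every rotation about the origin preserves.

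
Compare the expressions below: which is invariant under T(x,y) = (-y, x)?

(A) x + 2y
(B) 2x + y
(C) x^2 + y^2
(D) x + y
C

An expression E(x,y) is invariant under T if E(T(x,y)) = E(x,y). Here T(x,y) = (-y, x).
Substitute the transformed coordinates into each option and compare with the original:
(A) x + 2y  ->  (-y) + 2(x) = 2x - y   [differs from x + 2y: not invariant]
(B) 2x + y  ->  2(-y) + (x) = x - 2y   [differs from 2x + y: not invariant]
(C) x^2 + y^2  ->  (-y)^2 + (x)^2 = x^2 + y^2   [equals x^2 + y^2: invariant]
(D) x + y  ->  (-y) + (x) = x - y   [differs from x + y: not invariant]

Only option (C), x^2 + y^2, is unchanged by the transformation.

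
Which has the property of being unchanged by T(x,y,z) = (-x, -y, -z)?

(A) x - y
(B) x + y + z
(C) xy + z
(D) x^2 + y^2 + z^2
D

Apply T(x,y,z) = (-x, -y, -z) to each option, i.e. replace (x, y, z) by the transformed coordinates.
Substitute the transformed coordinates into each option and compare with the original:
(A) x - y  ->  (-x) - (-y) = -x + y   [differs from x - y: not invariant]
(B) x + y + z  ->  (-x) + (-y) + (-z) = -x - y - z   [differs from x + y + z: not invariant]
(C) xy + z  ->  (-x)(-y) + (-z) = xy - z   [differs from xy + z: not invariant]
(D) x^2 + y^2 + z^2  ->  (-x)^2 + (-y)^2 + (-z)^2 = x^2 + y^2 + z^2   [equals x^2 + y^2 + z^2: invariant]

Only option (D), x^2 + y^2 + z^2, is unchanged by the transformation.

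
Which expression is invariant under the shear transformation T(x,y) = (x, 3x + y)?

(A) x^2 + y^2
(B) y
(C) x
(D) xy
C

Under the shear T(x,y) = (x, 3x + y):
Substitute the transformed coordinates into each option and compare with the original:
(A) x^2 + y^2  ->  (x)^2 + (3x + y)^2 = 10x^2 + 6xy + y^2   [differs from x^2 + y^2: not invariant]
(B) y  ->  (3x + y) = 3x + y   [differs from y: not invariant]
(C) x  ->  (x) = x   [equals x: invariant]
(D) xy  ->  (x)(3x + y) = 3x^2 + xy   [differs from xy: not invariant]

Only option (C), x, is unchanged by the transformation.
A vertical shear moves points parallel to the y-axis, so the x-coordinate (and any function of x alone) is unchanged.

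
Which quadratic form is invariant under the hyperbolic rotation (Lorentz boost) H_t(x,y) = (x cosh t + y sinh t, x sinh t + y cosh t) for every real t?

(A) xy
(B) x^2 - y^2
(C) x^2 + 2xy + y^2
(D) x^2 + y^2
B

Write x' = x cosh t + y sinh t, y' = x sinh t + y cosh t and substitute into each option:
(A) xy: (x cosh t + y sinh t)(x sinh t + y cosh t) = xy(cosh^2 t + sinh^2 t) + (x^2 + y^2) sinh t cosh t = xy cosh 2t + (x^2 + y^2)(sinh 2t)/2   [not invariant for t != 0]
(B) x^2 - y^2: (x cosh t + y sinh t)^2 - (x sinh t + y cosh t)^2 = x^2(cosh^2 t - sinh^2 t) + 2xy(cosh t sinh t - sinh t cosh t) + y^2(sinh^2 t - cosh^2 t) = x^2 - y^2   [invariant, using cosh^2 t - sinh^2 t = 1]
(C) x^2 + 2xy + y^2: (x' + y')^2 with x' + y' = (x + y)(cosh t + sinh t) = (x + y)e^t, so it becomes (x + y)^2 e^(2t)   [not invariant for t != 0]
(D) x^2 + y^2: (x cosh t + y sinh t)^2 + (x sinh t + y cosh t)^2 = (x^2 + y^2)(cosh^2 t + sinh^2 t) + 4xy sinh t cosh t = (x^2 + y^2) cosh 2t + 2xy sinh 2t   [not invariant for t != 0]

Only (B) x^2 - y^2 is unchanged; it is the Minkowski form preserved by Lorentz boosts, just as x^2 + y^2 is preserved by ordinary rotations.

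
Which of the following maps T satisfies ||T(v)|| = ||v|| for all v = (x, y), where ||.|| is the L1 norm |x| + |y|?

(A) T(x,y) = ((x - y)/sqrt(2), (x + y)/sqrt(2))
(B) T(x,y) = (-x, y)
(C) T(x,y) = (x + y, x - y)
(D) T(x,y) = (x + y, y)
B

A transformation preserves a norm if ||T(v)|| = ||v|| for every v; a single vector where the norm changes rules an option out.

(A) T(x,y) = ((x - y)/sqrt(2), (x + y)/sqrt(2)): v = (1, 0) has norm |1| + |0| = 1, but T(v) = (sqrt(2)/2, sqrt(2)/2) has norm sqrt(2) -- not preserved.
(B) T(x,y) = (-x, y): preserves the norm -- it only permutes the coordinates and/or flips signs, which leaves |x| + |y| unchanged.
(C) T(x,y) = (x + y, x - y): v = (1, 0) has norm |1| + |0| = 1, but T(v) = (1, 1) has norm 2 -- not preserved.
(D) T(x,y) = (x + y, y): v = (0, 1) has norm |0| + |1| = 1, but T(v) = (1, 1) has norm 2 -- not preserved.

Therefore the answer is (B).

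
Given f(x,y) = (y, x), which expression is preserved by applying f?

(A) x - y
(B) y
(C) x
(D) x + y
D

For f(x,y) = (y, x):
After applying f: x' = y, y' = x. So x' + y' = y + x = x + y.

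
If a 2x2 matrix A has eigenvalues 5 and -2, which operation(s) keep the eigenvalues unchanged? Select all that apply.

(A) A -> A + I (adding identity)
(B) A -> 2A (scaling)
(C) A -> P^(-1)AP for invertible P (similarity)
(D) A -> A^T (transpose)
C and D

Eigenvalues are preserved by:
1. Similarity transformations: A -> P^(-1)AP (same characteristic polynomial)
2. Transpose: A^T has the same eigenvalues as A

Eigenvalues are NOT preserved by:
- Adding identity: eigenvalues become 5+1, -2+1
- Scaling: eigenvalues become 10, -4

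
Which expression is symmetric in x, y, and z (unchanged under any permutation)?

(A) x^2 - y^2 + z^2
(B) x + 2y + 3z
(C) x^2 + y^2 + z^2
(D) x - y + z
C

A symmetric expression is unchanged when the variables are permuted; here the transformation to test is the swap (x, y) -> (y, x).
A symmetric expression must survive every permutation; the single swap x <-> y already eliminates the distractors, and the keyed expression is also unchanged by x <-> z and y <-> z (each variable enters it in exactly the same way).
Substitute the transformed coordinates into each option and compare with the original:
(A) x^2 - y^2 + z^2  ->  (y)^2 - (x)^2 + z^2 = -x^2 + y^2 + z^2   [differs from x^2 - y^2 + z^2: not invariant]
(B) x + 2y + 3z  ->  (y) + 2(x) + 3z = 2x + y + 3z   [differs from x + 2y + 3z: not invariant]
(C) x^2 + y^2 + z^2  ->  (y)^2 + (x)^2 + z^2 = x^2 + y^2 + z^2   [equals x^2 + y^2 + z^2: invariant]
(D) x - y + z  ->  (y) - (x) + z = -x + y + z   [differs from x - y + z: not invariant]

Only option (C), x^2 + y^2 + z^2, is unchanged by the transformation.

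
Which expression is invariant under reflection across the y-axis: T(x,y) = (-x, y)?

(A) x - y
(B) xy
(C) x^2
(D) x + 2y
C

The map is reflection across the y-axis: T(x,y) = (-x, y).
Substitute the transformed coordinates into each option and compare with the original:
(A) x - y  ->  (-x) - (y) = -x - y   [differs from x - y: not invariant]
(B) xy  ->  (-x)(y) = -xy   [differs from xy: not invariant]
(C) x^2  ->  (-x)^2 = x^2   [equals x^2: invariant]
(D) x + 2y  ->  (-x) + 2(y) = -x + 2y   [differs from x + 2y: not invariant]

Only option (C), x^2, is unchanged by the transformation.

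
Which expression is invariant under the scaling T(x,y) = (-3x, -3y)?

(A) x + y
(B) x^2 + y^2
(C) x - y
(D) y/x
D

Under the uniform scaling T(x,y) = (-3x, -3y):
Substitute the transformed coordinates into each option and compare with the original:
(A) x + y  ->  (-3x) + (-3y) = -3x - 3y   [differs from x + y: not invariant]
(B) x^2 + y^2  ->  (-3x)^2 + (-3y)^2 = 9x^2 + 9y^2   [differs from x^2 + y^2: not invariant]
(C) x - y  ->  (-3x) - (-3y) = -3x + 3y   [differs from x - y: not invariant]
(D) y/x  ->  (-3y)/(-3x) = y/x   [equals y/x: invariant]

Only option (D), y/x, is unchanged by the transformation.
The common factor -3 cancels in a ratio of coordinates, while sums, products and sums of squares pick up factors of -3 or 9.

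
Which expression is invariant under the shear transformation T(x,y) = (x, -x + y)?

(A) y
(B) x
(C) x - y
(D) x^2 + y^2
B

Under the shear T(x,y) = (x, -x + y):
Substitute the transformed coordinates into each option and compare with the original:
(A) y  ->  (-x + y) = -x + y   [differs from y: not invariant]
(B) x  ->  (x) = x   [equals x: invariant]
(C) x - y  ->  (x) - (-x + y) = 2x - y   [differs from x - y: not invariant]
(D) x^2 + y^2  ->  (x)^2 + (-x + y)^2 = 2x^2 - 2xy + y^2   [differs from x^2 + y^2: not invariant]

Only option (B), x, is unchanged by the transformation.
A vertical shear moves points parallel to the y-axis, so the x-coordinate (and any function of x alone) is unchanged.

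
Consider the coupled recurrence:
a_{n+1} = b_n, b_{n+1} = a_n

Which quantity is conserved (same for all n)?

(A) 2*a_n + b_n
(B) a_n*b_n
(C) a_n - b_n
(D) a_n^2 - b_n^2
B

Replace a_n by a_{n+1} = b_n and b_n by b_{n+1} = a_n in each option and simplify:
(A) 2*a_n + b_n  ->  2*(b_n) + (a_n) = a_n + 2*b_n   [not conserved]
(B) a_n*b_n  ->  (b_n)*(a_n) = a_n*b_n   [conserved]
(C) a_n - b_n  ->  (b_n) - (a_n) = -a_n + b_n   [not conserved]
(D) a_n^2 - b_n^2  ->  (b_n)^2 - (a_n)^2 = -a_n^2 + b_n^2   [not conserved]

Only (B) a_n*b_n returns to itself after one step, so it is the conserved quantity.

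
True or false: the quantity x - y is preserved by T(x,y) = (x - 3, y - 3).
True

Substitute T(x,y) = (x - 3, y - 3) into the expression and compare with the original.

Original: x - y
After applying T: (x - 3) - (y - 3) = x - y

This is identical to the original x - y, so the expression is invariant.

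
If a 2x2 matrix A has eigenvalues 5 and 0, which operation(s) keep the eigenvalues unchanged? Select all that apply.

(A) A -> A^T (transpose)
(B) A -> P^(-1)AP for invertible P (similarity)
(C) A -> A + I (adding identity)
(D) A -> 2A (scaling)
A and B

Eigenvalues are preserved by:
1. Similarity transformations: A -> P^(-1)AP (same characteristic polynomial)
2. Transpose: A^T has the same eigenvalues as A

Eigenvalues are NOT preserved by:
- Adding identity: eigenvalues become 5+1, 0+1
- Scaling: eigenvalues become 10, 0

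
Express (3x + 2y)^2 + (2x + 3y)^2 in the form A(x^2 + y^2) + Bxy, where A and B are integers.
13(x^2 + y^2) + 24xy

Expanding: (3x + 2y)^2 = 9x^2 + 12xy + 4y^2
(2x + 3y)^2 = 4x^2 + 12xy + 9y^2
Sum = (9+4)(x^2+y^2) + 24xy = 13(x^2 + y^2) + 24xy
This is symmetric in x and y.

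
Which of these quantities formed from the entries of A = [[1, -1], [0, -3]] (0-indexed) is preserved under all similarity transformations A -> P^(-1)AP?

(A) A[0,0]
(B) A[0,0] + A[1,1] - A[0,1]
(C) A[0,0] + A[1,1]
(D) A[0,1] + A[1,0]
C

A[0,0] + A[1,1] is the trace of A. By the cyclic property of the trace, tr(P^(-1)AP) = tr(APP^(-1)) = tr(A), so it is the same for every matrix similar to A.

The other combinations are not similarity invariants. For example, take P = [[1, 1], [1, 2]] (det P = 1), so P^(-1) = [[2, -1], [-1, 1]] and
B = P^(-1)AP = [[3, 4], [-3, -5]].
Evaluating each option on A and on B:
(A) A[0,0]: 1 for A, 3 for B -> changes
(B) A[0,0] + A[1,1] - A[0,1]: -1 for A, -6 for B -> changes
(C) A[0,0] + A[1,1]: -2 for A, -2 for B -> unchanged
(D) A[0,1] + A[1,0]: -1 for A, 1 for B -> changes

Only (C) A[0,0] + A[1,1] = -2 survives (and it does so for every P, not just this one), so it is the invariant.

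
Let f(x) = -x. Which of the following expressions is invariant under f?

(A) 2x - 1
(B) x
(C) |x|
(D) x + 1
C

For f(x) = -x:
Applying f replaces x by -x. Since |-x| = |x|, the absolute value is unchanged by f, whereas x -> -x, 2x - 1 -> -2x - 1 and x + 1 -> -x + 1 all change.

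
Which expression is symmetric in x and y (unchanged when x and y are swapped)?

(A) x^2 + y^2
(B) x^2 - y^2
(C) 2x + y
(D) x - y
A

A symmetric expression is unchanged when the variables are permuted; here the transformation to test is the swap (x, y) -> (y, x).
Substitute the transformed coordinates into each option and compare with the original:
(A) x^2 + y^2  ->  (y)^2 + (x)^2 = x^2 + y^2   [equals x^2 + y^2: invariant]
(B) x^2 - y^2  ->  (y)^2 - (x)^2 = -x^2 + y^2   [differs from x^2 - y^2: not invariant]
(C) 2x + y  ->  2(y) + (x) = x + 2y   [differs from 2x + y: not invariant]
(D) x - y  ->  (y) - (x) = -x + y   [differs from x - y: not invariant]

Only option (A), x^2 + y^2, is unchanged by the transformation.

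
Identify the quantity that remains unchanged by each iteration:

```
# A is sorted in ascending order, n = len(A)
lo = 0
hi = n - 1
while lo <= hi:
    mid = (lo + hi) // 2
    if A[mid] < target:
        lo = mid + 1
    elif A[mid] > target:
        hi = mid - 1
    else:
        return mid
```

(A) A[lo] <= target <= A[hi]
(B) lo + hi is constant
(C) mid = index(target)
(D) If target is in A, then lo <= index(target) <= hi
D

A loop invariant must hold before the first iteration and be re-established by every execution of the body.

(D) If target is in A, then lo <= index(target) <= hi: Before the loop [lo, hi] = [0, n-1] covers every index. When A[mid] < target, sortedness puts target strictly to the right of mid, so setting lo = mid + 1 keeps index(target) in [lo, hi]; symmetrically for hi = mid - 1. Hence 'if target is in A then lo <= index(target) <= hi' holds after every iteration, and when lo > hi it proves target is absent.

The other options fail:
(A) A[lo] <= target <= A[hi]: fails when target is not in A (e.g. target < A[0] already violates it before the loop), so it is not maintained in general.
(B) lo + hi is constant: each iteration moves exactly one of lo, hi, so lo + hi changes (e.g. 0 + (n-1) becomes (mid+1) + (n-1)).
(C) mid = index(target): mid is just the current probe; it equals index(target) only on the iteration that returns.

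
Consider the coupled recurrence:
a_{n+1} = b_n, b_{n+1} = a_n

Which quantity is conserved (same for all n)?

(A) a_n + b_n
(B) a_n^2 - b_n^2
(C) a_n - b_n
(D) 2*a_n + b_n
A

Replace a_n by a_{n+1} = b_n and b_n by b_{n+1} = a_n in each option and simplify:
(A) a_n + b_n  ->  (b_n) + (a_n) = a_n + b_n   [conserved]
(B) a_n^2 - b_n^2  ->  (b_n)^2 - (a_n)^2 = -a_n^2 + b_n^2   [not conserved]
(C) a_n - b_n  ->  (b_n) - (a_n) = -a_n + b_n   [not conserved]
(D) 2*a_n + b_n  ->  2*(b_n) + (a_n) = a_n + 2*b_n   [not conserved]

Only (A) a_n + b_n returns to itself after one step, so it is the conserved quantity.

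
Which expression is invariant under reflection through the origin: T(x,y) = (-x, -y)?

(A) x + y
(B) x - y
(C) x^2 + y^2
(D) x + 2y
C

The map is reflection through the origin: T(x,y) = (-x, -y).
Substitute the transformed coordinates into each option and compare with the original:
(A) x + y  ->  (-x) + (-y) = -x - y   [differs from x + y: not invariant]
(B) x - y  ->  (-x) - (-y) = -x + y   [differs from x - y: not invariant]
(C) x^2 + y^2  ->  (-x)^2 + (-y)^2 = x^2 + y^2   [equals x^2 + y^2: invariant]
(D) x + 2y  ->  (-x) + 2(-y) = -x - 2y   [differs from x + 2y: not invariant]

Only option (C), x^2 + y^2, is unchanged by the transformation.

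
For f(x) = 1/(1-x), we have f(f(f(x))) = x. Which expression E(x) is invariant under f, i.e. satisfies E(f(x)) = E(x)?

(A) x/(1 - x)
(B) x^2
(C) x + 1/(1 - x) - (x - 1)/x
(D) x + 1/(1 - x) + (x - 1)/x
D

Replace x by f(x) = 1/(1 - x) in each option and simplify. As a quick numerical cross-check, also compare E(5) with E(f(5)) = E(-1/4).

(A) x/(1 - x)  ->  (1/(1 - x))/(1 - (1/(1 - x))) = -1/x; check: E(5) = -5/4 but E(-1/4) = -1/5.   [not invariant]
(B) x^2  ->  (1/(1 - x))^2 = (x - 1)^(-2); check: E(5) = 25 but E(-1/4) = 1/16.   [not invariant]
(C) x + 1/(1 - x) - (x - 1)/x  ->  (1/(1 - x)) + 1/(1 - (1/(1 - x))) - ((1/(1 - x)) - 1)/(1/(1 - x)) = (x^2(1 - x) - x + (x - 1)^2)/(x(x - 1)); check: E(5) = 79/20 but E(-1/4) = -89/20.   [not invariant]
(D) x + 1/(1 - x) + (x - 1)/x  ->  (1/(1 - x)) + 1/(1 - (1/(1 - x))) + ((1/(1 - x)) - 1)/(1/(1 - x)), which simplifies back to x + 1/(1 - x) + (x - 1)/x; check: E(5) = 111/20, E(-1/4) = 111/20.   [invariant]

Only (D) is unchanged. Indeed f(f(x)) = 1/(1 - 1/(1-x)) = (1-x)/(-x) = (x-1)/x, so E(x) = x + f(x) + f(f(x)) is the sum over the whole 3-cycle; applying f just permutes the three terms cyclically (x -> f(x) -> f(f(x)) -> x), leaving the sum unchanged.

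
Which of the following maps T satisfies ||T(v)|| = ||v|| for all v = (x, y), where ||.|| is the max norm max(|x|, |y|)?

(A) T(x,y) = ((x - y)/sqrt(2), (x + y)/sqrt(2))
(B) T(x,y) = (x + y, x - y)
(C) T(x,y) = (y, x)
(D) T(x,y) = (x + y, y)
C

A transformation preserves a norm if ||T(v)|| = ||v|| for every v; a single vector where the norm changes rules an option out.

(A) T(x,y) = ((x - y)/sqrt(2), (x + y)/sqrt(2)): v = (1, 0) has norm max(|1|, |0|) = 1, but T(v) = (sqrt(2)/2, sqrt(2)/2) has norm sqrt(2)/2 -- not preserved.
(B) T(x,y) = (x + y, x - y): v = (1, 1) has norm max(|1|, |1|) = 1, but T(v) = (2, 0) has norm 2 -- not preserved.
(C) T(x,y) = (y, x): preserves the norm -- it only permutes the coordinates and/or flips signs, which leaves max(|x|, |y|) unchanged.
(D) T(x,y) = (x + y, y): v = (1, 1) has norm max(|1|, |1|) = 1, but T(v) = (2, 1) has norm 2 -- not preserved.

Therefore the answer is (C).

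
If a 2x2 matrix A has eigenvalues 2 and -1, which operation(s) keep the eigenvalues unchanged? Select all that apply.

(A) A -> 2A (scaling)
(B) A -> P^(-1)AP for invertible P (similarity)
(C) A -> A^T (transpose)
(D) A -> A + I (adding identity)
B and C

Eigenvalues are preserved by:
1. Similarity transformations: A -> P^(-1)AP (same characteristic polynomial)
2. Transpose: A^T has the same eigenvalues as A

Eigenvalues are NOT preserved by:
- Adding identity: eigenvalues become 2+1, -1+1
- Scaling: eigenvalues become 4, -2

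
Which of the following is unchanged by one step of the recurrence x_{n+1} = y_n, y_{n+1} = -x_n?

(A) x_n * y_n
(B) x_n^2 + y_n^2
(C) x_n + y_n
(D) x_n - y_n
B

For the recurrence x_{n+1} = y_n, y_{n+1} = -x_n:

x_{n+1}^2 + y_{n+1}^2 = y_n^2 + (-x_n)^2 = x_n^2 + y_n^2
The sum of squares is conserved (like energy in a harmonic oscillator).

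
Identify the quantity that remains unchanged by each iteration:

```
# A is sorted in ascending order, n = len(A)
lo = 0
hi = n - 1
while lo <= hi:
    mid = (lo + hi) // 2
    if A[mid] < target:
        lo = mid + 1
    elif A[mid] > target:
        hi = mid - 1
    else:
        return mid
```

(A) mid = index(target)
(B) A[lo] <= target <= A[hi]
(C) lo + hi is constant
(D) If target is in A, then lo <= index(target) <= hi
D

A loop invariant must hold before the first iteration and be re-established by every execution of the body.

(D) If target is in A, then lo <= index(target) <= hi: Before the loop [lo, hi] = [0, n-1] covers every index. When A[mid] < target, sortedness puts target strictly to the right of mid, so setting lo = mid + 1 keeps index(target) in [lo, hi]; symmetrically for hi = mid - 1. Hence 'if target is in A then lo <= index(target) <= hi' holds after every iteration, and when lo > hi it proves target is absent.

The other options fail:
(A) mid = index(target): mid is just the current probe; it equals index(target) only on the iteration that returns.
(B) A[lo] <= target <= A[hi]: fails when target is not in A (e.g. target < A[0] already violates it before the loop), so it is not maintained in general.
(C) lo + hi is constant: each iteration moves exactly one of lo, hi, so lo + hi changes (e.g. 0 + (n-1) becomes (mid+1) + (n-1)).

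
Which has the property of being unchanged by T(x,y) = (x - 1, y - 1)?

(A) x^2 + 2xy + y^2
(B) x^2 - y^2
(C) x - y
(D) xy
C

An expression E(x,y) is invariant under T if E(T(x,y)) = E(x,y). Here T(x,y) = (x - 1, y - 1).
Substitute the transformed coordinates into each option and compare with the original:
(A) x^2 + 2xy + y^2  ->  (x - 1)^2 + 2(x - 1)(y - 1) + (y - 1)^2 = x^2 + 2xy - 4x + y^2 - 4y + 4   [differs from x^2 + 2xy + y^2: not invariant]
(B) x^2 - y^2  ->  (x - 1)^2 - (y - 1)^2 = x^2 - 2x - y^2 + 2y   [differs from x^2 - y^2: not invariant]
(C) x - y  ->  (x - 1) - (y - 1) = x - y   [equals x - y: invariant]
(D) xy  ->  (x - 1)(y - 1) = xy - x - y + 1   [differs from xy: not invariant]

Only option (C), x - y, is unchanged by the transformation.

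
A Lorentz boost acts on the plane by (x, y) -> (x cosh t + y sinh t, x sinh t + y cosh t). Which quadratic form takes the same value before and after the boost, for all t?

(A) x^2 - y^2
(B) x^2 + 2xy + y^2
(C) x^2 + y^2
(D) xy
A

Write x' = x cosh t + y sinh t, y' = x sinh t + y cosh t and substitute into each option:
(A) x^2 - y^2: (x cosh t + y sinh t)^2 - (x sinh t + y cosh t)^2 = x^2(cosh^2 t - sinh^2 t) + 2xy(cosh t sinh t - sinh t cosh t) + y^2(sinh^2 t - cosh^2 t) = x^2 - y^2   [invariant, using cosh^2 t - sinh^2 t = 1]
(B) x^2 + 2xy + y^2: (x' + y')^2 with x' + y' = (x + y)(cosh t + sinh t) = (x + y)e^t, so it becomes (x + y)^2 e^(2t)   [not invariant for t != 0]
(C) x^2 + y^2: (x cosh t + y sinh t)^2 + (x sinh t + y cosh t)^2 = (x^2 + y^2)(cosh^2 t + sinh^2 t) + 4xy sinh t cosh t = (x^2 + y^2) cosh 2t + 2xy sinh 2t   [not invariant for t != 0]
(D) xy: (x cosh t + y sinh t)(x sinh t + y cosh t) = xy(cosh^2 t + sinh^2 t) + (x^2 + y^2) sinh t cosh t = xy cosh 2t + (x^2 + y^2)(sinh 2t)/2   [not invariant for t != 0]

Only (A) x^2 - y^2 is unchanged; it is the Minkowski form preserved by Lorentz boosts, just as x^2 + y^2 is preserved by ordinary rotations.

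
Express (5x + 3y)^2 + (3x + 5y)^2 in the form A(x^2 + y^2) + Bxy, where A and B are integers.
34(x^2 + y^2) + 60xy

Expanding: (5x + 3y)^2 = 25x^2 + 30xy + 9y^2
(3x + 5y)^2 = 9x^2 + 30xy + 25y^2
Sum = (25+9)(x^2+y^2) + 60xy = 34(x^2 + y^2) + 60xy
This is symmetric in x and y.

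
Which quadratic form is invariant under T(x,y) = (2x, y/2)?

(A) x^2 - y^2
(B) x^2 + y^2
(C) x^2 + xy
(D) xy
D

T multiplies x by 2 and divides y by 2.
Substitute the transformed coordinates into each option and compare with the original:
(A) x^2 - y^2  ->  (2x)^2 - (y/2)^2 = 4x^2 - y^2/4   [differs from x^2 - y^2: not invariant]
(B) x^2 + y^2  ->  (2x)^2 + (y/2)^2 = 4x^2 + y^2/4   [differs from x^2 + y^2: not invariant]
(C) x^2 + xy  ->  (2x)^2 + (2x)(y/2) = 4x^2 + xy   [differs from x^2 + xy: not invariant]
(D) xy  ->  (2x)(y/2) = xy   [equals xy: invariant]

Only option (D), xy, is unchanged by the transformation.
The factors 2 and 1/2 cancel only in the pure product xy.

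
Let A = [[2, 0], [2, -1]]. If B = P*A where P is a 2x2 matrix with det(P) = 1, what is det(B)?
-2

By the multiplicative property of determinants, det(B) = det(P*A) = det(P) * det(A) = det(A),
so the determinant is invariant under multiplication by any determinant-1 matrix; we just need det(A).

det(A) = (2)(-1) - (0)(2) = -2 - 0 = -2

Therefore det(B) = 1 * (-2) = -2.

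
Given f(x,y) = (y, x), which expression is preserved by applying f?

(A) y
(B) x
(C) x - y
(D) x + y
D

For f(x,y) = (y, x):
After applying f: x' = y, y' = x. So x' + y' = y + x = x + y.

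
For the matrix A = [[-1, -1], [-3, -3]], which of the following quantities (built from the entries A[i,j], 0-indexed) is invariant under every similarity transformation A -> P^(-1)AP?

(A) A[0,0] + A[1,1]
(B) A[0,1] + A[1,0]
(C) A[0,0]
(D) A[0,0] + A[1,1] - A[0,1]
A

A[0,0] + A[1,1] is the trace of A. By the cyclic property of the trace, tr(P^(-1)AP) = tr(APP^(-1)) = tr(A), so it is the same for every matrix similar to A.

The other combinations are not similarity invariants. For example, take P = [[1, 2], [0, 1]] (det P = 1), so P^(-1) = [[1, -2], [0, 1]] and
B = P^(-1)AP = [[5, 15], [-3, -9]].
Evaluating each option on A and on B:
(A) A[0,0] + A[1,1]: -4 for A, -4 for B -> unchanged
(B) A[0,1] + A[1,0]: -4 for A, 12 for B -> changes
(C) A[0,0]: -1 for A, 5 for B -> changes
(D) A[0,0] + A[1,1] - A[0,1]: -3 for A, -19 for B -> changes

Only (A) A[0,0] + A[1,1] = -4 survives (and it does so for every P, not just this one), so it is the invariant.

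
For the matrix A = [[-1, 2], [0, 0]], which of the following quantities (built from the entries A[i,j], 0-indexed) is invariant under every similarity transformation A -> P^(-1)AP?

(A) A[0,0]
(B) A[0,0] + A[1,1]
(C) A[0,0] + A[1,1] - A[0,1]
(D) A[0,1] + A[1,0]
B

A[0,0] + A[1,1] is the trace of A. By the cyclic property of the trace, tr(P^(-1)AP) = tr(APP^(-1)) = tr(A), so it is the same for every matrix similar to A.

The other combinations are not similarity invariants. For example, take P = [[1, 1], [1, 2]] (det P = 1), so P^(-1) = [[2, -1], [-1, 1]] and
B = P^(-1)AP = [[2, 6], [-1, -3]].
Evaluating each option on A and on B:
(A) A[0,0]: -1 for A, 2 for B -> changes
(B) A[0,0] + A[1,1]: -1 for A, -1 for B -> unchanged
(C) A[0,0] + A[1,1] - A[0,1]: -3 for A, -7 for B -> changes
(D) A[0,1] + A[1,0]: 2 for A, 5 for B -> changes

Only (B) A[0,0] + A[1,1] = -1 survives (and it does so for every P, not just this one), so it is the invariant.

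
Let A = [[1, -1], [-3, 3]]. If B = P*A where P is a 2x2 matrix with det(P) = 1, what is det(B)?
0

By the multiplicative property of determinants, det(B) = det(P*A) = det(P) * det(A) = det(A),
so the determinant is invariant under multiplication by any determinant-1 matrix; we just need det(A).

det(A) = (1)(3) - (-1)(-3) = 3 - 3 = 0

Therefore det(B) = 1 * 0 = 0.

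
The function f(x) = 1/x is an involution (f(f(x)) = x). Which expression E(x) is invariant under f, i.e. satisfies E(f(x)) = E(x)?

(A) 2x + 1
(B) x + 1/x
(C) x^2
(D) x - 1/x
B

Replace x by f(x) = 1/x in each option and simplify. As a quick numerical cross-check, also compare E(3) with E(f(3)) = E(1/3).

(A) 2x + 1  ->  2(1/x) + 1 = (x + 2)/x; check: E(3) = 7 but E(1/3) = 5/3.   [not invariant]
(B) x + 1/x  ->  (1/x) + 1/(1/x), which simplifies back to x + 1/x; check: E(3) = 10/3, E(1/3) = 10/3.   [invariant]
(C) x^2  ->  (1/x)^2 = x^(-2); check: E(3) = 9 but E(1/3) = 1/9.   [not invariant]
(D) x - 1/x  ->  (1/x) - 1/(1/x) = -x + 1/x; check: E(3) = 8/3 but E(1/3) = -8/3.   [not invariant]

Only (B) is unchanged. E is symmetric under swapping x with f(x) = 1/x, which is exactly what an involution does.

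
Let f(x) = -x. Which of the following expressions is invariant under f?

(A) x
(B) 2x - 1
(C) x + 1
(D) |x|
D

For f(x) = -x:
Applying f replaces x by -x. Since |-x| = |x|, the absolute value is unchanged by f, whereas x -> -x, 2x - 1 -> -2x - 1 and x + 1 -> -x + 1 all change.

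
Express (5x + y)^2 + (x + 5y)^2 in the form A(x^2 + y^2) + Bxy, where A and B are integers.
26(x^2 + y^2) + 20xy

Expanding: (5x + y)^2 = 25x^2 + 10xy + y^2
(x + 5y)^2 = x^2 + 10xy + 25y^2
Sum = (25+1)(x^2+y^2) + 20xy = 26(x^2 + y^2) + 20xy
This is symmetric in x and y.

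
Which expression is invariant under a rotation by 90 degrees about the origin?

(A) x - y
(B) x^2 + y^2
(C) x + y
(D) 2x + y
B

A rotation by 90 degrees sends (x, y) to (-y, x).
Substitute the transformed coordinates into each option and compare with the original:
(A) x - y  ->  (-y) - (x) = -x - y   [differs from x - y: not invariant]
(B) x^2 + y^2  ->  (-y)^2 + (x)^2 = x^2 + y^2   [equals x^2 + y^2: invariant]
(C) x + y  ->  (-y) + (x) = x - y   [differs from x + y: not invariant]
(D) 2x + y  ->  2(-y) + (x) = x - 2y   [differs from 2x + y: not invariant]

Only option (B), x^2 + y^2, is unchanged by the transformation.
Geometrically, x^2 + y^2 is the squared distance from the origin, which every rotation about the origin preserves.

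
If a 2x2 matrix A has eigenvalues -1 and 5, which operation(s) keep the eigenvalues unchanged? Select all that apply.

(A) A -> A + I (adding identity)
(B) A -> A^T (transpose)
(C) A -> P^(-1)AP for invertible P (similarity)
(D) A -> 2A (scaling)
B and C

Eigenvalues are preserved by:
1. Similarity transformations: A -> P^(-1)AP (same characteristic polynomial)
2. Transpose: A^T has the same eigenvalues as A

Eigenvalues are NOT preserved by:
- Adding identity: eigenvalues become -1+1, 5+1
- Scaling: eigenvalues become -2, 10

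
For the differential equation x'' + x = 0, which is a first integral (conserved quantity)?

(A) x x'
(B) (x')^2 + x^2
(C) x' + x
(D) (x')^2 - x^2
B

A first integral I satisfies dI/dt = 0 along every solution. Differentiate each option and use the equation of motion:
(A) d/dt[x x'] = (x')^2 + x x'' = (x')^2 - x^2, not identically 0
(B) d/dt[(x')^2 + x^2] = 2x'x'' + 2x x' = 2x'(-x) + 2x x' = 0
(C) d/dt[x' + x] = x'' + x' = -x + x', not identically 0
(D) d/dt[(x')^2 - x^2] = 2x'x'' - 2x x' = -4x x', not identically 0

Only (B) has zero time-derivative. So the energy-like quantity (x')^2 + x^2 is the first integral.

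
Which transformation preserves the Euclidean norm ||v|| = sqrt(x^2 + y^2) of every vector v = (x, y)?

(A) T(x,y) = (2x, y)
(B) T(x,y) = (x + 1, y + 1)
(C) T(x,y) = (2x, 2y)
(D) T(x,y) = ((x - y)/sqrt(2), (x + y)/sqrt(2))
D

A transformation preserves a norm if ||T(v)|| = ||v|| for every v; a single vector where the norm changes rules an option out.

(A) T(x,y) = (2x, y): v = (1, 0) has norm sqrt((1)^2 + (0)^2) = 1, but T(v) = (2, 0) has norm 2 -- not preserved.
(B) T(x,y) = (x + 1, y + 1): v = (1, 0) has norm sqrt((1)^2 + (0)^2) = 1, but T(v) = (2, 1) has norm sqrt(5) -- not preserved.
(C) T(x,y) = (2x, 2y): v = (1, 0) has norm sqrt((1)^2 + (0)^2) = 1, but T(v) = (2, 0) has norm 2 -- not preserved.
(D) T(x,y) = ((x - y)/sqrt(2), (x + y)/sqrt(2)): preserves the norm -- it is an orthogonal map (a rotation/reflection), and (sqrt(2)(x - y)/2)^2 + (sqrt(2)(x + y)/2)^2 simplifies to x^2 + y^2.

Therefore the answer is (D).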